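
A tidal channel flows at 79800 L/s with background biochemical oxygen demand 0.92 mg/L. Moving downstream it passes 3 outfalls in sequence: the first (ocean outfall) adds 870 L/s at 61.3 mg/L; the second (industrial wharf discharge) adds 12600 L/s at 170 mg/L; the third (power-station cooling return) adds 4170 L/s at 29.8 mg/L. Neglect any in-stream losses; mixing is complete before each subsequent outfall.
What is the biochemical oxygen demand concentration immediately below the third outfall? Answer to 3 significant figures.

24.6 mg/L

Below outfall 1: Q → 80670 L/s, C = (79800·0.9200 + 870.0·61.30)/80670 = 1.571 mg/L.
Below outfall 2: Q → 93270 L/s, C = (80670·1.571 + 12600·170.0)/93270 = 24.32 mg/L.
Below outfall 3: Q → 97440 L/s, C = (93270·24.32 + 4170·29.80)/97440 = 24.56 mg/L.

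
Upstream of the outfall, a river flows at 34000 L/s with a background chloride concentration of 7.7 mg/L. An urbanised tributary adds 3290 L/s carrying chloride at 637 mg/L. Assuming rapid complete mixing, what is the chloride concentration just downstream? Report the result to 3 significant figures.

63.2 mg/L

Mixed concentration C = ΣQC/ΣQ = (34000·7.700 + 3290·637.0) / 37290 = 2358000/37290 = 63.22 mg/L.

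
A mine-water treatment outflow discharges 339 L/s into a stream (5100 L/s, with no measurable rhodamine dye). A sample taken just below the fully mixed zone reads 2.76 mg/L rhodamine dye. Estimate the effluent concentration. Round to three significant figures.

Mass balance: 5100·0 + 339.0·Cₑ = 5439·2.760
→ Cₑ = (5439·2.760 − 5100·0) / 339.0 = 44.28 mg/L.

44.3 mg/L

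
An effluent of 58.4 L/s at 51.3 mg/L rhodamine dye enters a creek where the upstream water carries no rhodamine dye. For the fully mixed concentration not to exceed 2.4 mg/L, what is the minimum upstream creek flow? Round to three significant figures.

1190 L/s

Set C_mix = 2.4: (Q·0 + 58.40·51.30) / (Q + 58.40) = 2.4
→ Q = 58.40·(51.30 − 2.4)/(2.4 − 0) = 1190 L/s.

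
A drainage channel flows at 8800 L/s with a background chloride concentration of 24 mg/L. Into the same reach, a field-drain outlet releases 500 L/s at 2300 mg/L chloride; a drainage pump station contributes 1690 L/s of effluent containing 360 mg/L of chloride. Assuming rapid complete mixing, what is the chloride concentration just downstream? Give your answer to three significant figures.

Conservation of mass: C = (8800·24.00 + 500.0·2300 + 1690·360.0) / 10990 = 1970000/10990 = 179.2 mg/L.

179 mg/L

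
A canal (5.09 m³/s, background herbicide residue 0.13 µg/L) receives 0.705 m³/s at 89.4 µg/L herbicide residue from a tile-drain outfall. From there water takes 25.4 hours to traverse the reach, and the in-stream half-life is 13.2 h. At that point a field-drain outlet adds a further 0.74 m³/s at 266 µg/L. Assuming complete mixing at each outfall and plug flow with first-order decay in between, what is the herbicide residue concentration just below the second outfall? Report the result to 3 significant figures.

32.7 µg/L

Flow-weighted average: C = (5.090·0.1300 + 0.7050·89.40) / 5.795 = 63.69/5.795 = 10.99 µg/L; combined flow 5.795 m³/s.
Half-life 13.2 h → k = ln 2 / 13.2 = 0.05251 h⁻¹ = 1.260 d⁻¹.
After decay, C = 10.99 × e^(−kt) = 10.99 × 0.2635 = 2.896 µg/L.
At the second outfall, C = (5.795·2.896 + 0.7400·266.0) / (5.795 + 0.7400) = 32.69 µg/L.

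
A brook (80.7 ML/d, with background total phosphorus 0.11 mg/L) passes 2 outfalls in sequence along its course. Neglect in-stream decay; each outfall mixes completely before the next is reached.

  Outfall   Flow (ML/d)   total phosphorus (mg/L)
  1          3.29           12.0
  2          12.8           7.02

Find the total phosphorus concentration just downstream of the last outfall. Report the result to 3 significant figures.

1.43 mg/L

After outfall 1: Q = 80.70 + 3.290 = 83.99 ML/d; C = (80.70·0.1100 + 3.290·12.00)/83.99 = 0.5757 mg/L.
After outfall 2: Q = 83.99 + 12.80 = 96.79 ML/d; C = (83.99·0.5757 + 12.80·7.020)/96.79 = 1.428 mg/L.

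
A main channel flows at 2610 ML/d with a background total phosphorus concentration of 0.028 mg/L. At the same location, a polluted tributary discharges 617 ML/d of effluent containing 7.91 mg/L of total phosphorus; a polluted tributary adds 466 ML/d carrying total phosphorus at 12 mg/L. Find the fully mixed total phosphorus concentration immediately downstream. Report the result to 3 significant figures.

Flow-weighted average: C = (2610·0.02800 + 617.0·7.910 + 466.0·12.00) / 3693 = 10550/3693 = 2.856 mg/L.

2.86 mg/L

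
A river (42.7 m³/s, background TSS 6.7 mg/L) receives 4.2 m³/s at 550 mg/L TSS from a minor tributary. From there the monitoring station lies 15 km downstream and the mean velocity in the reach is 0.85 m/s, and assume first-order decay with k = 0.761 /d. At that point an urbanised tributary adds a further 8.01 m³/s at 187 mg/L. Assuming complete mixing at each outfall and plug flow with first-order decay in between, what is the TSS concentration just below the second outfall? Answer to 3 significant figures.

67.8 mg/L

Mass balance: C = (42.70·6.700 + 4.200·550.0) / 46.90 = 2596/46.90 = 55.35 mg/L; combined flow 46.90 m³/s.
Travel time t = 15·1000 / 0.85 = 17650 s = 4.902 h.
First-order decay: C = 55.35·exp(−k·t) = 55.35·0.8560 = 47.39 mg/L.
Second outfall: C = (46.90·47.39 + 8.010·187.0)/54.91 = 67.75 mg/L.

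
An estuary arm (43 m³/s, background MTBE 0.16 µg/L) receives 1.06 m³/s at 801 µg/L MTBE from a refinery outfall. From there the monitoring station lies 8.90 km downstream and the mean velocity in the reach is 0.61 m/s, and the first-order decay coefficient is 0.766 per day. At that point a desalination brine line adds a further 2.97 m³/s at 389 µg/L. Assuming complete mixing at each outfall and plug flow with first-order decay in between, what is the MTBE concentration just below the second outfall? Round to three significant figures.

40.6 µg/L

Flow-weighted average: C = (43.00·0.1600 + 1.060·801.0) / 44.06 = 855.9/44.06 = 19.43 µg/L; combined flow 44.06 m³/s.
Travel time t = 8.90·1000 / 0.61 = 14590 s = 4.053 h.
After decay, C = 19.43 × e^(−kt) = 19.43 × 0.8787 = 17.07 µg/L.
At the second outfall, C = (44.06·17.07 + 2.970·389.0) / (44.06 + 2.970) = 40.56 µg/L.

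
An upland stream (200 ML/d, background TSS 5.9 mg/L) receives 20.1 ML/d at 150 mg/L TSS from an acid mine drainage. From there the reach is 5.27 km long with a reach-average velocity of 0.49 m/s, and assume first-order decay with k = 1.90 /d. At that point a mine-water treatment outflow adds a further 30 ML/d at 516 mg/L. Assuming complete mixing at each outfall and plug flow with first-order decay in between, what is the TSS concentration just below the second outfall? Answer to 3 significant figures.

75.1 mg/L

Mixed concentration C = ΣQC/ΣQ = (200.0·5.900 + 20.10·150.0) / 220.1 = 4195/220.1 = 19.06 mg/L; combined flow 220.1 ML/d.
Travel time t = 5.27·1000 / 0.49 = 10760 s = 2.988 h.
After decay, C = 19.06 × e^(−kt) = 19.06 × 0.7894 = 15.05 mg/L.
At the second outfall, C = (220.1·15.05 + 30.00·516.0) / (220.1 + 30.00) = 75.14 mg/L.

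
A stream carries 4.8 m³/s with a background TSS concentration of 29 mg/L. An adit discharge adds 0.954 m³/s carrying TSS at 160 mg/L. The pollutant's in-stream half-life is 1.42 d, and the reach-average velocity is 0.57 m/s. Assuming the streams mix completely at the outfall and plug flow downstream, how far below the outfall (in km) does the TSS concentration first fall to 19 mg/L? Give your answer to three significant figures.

99.1 km

Mixed concentration C = ΣQC/ΣQ = (4.800·29.00 + 0.9540·160.0) / 5.754 = 291.8/5.754 = 50.72 mg/L.
Half-life 1.42 d → k = ln 2 / 1.42 = 0.4881 d⁻¹.
Set 50.72·exp(−k·t) = 19 → t = ln(50.72/19)/k = 173800 s = 48.28 h.
Distance = v·t = 0.57·173800 = 99060 m = 99.06 km.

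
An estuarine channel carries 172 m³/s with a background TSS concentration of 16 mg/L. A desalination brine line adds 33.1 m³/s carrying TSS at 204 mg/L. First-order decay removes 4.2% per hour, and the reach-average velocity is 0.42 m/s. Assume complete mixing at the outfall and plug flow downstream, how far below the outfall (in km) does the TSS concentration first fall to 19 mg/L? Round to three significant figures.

After mixing, C = (172.0·16.00 + 33.10·204.0) / 205.1 = 9504/205.1 = 46.34 mg/L.
4.2%/h lost → k = −ln(1 − 0.042) = 0.04291 h⁻¹.
Set 46.34·exp(−k·t) = 19 → t = ln(46.34/19)/k = 74800 s = 20.78 h.
Distance = v·t = 0.42·74800 = 31420 m = 31.42 km.

31.4 km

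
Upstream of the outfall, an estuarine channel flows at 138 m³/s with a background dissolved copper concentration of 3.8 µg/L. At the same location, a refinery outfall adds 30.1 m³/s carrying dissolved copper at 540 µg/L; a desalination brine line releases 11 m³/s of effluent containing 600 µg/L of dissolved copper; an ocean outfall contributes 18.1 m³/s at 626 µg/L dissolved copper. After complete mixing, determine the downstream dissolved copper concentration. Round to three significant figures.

176 µg/L

Flow-weighted average: C = (138.0·3.800 + 30.10·540.0 + 11.00·600.0 + 18.10·626.0) / 197.2 = 34710/197.2 = 176.0 µg/L.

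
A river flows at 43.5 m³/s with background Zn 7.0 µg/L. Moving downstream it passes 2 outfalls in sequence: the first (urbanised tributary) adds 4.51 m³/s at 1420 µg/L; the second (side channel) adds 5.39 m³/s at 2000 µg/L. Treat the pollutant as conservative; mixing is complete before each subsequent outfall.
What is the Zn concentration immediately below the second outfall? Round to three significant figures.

After outfall 1: Q = 43.50 + 4.510 = 48.01 m³/s; C = (43.50·7.000 + 4.510·1420)/48.01 = 139.7 µg/L.
After outfall 2: Q = 48.01 + 5.390 = 53.40 m³/s; C = (48.01·139.7 + 5.390·2000)/53.40 = 327.5 µg/L.

328 µg/L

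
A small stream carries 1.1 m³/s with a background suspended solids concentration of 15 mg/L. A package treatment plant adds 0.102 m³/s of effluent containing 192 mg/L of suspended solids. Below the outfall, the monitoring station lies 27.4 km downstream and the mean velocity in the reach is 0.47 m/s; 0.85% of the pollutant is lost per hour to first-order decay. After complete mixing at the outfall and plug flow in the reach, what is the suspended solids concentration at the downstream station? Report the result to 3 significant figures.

26.1 mg/L

Conservation of mass: C = (1.100·15.00 + 0.1020·192.0) / 1.202 = 36.08/1.202 = 30.02 mg/L.
Travel time t = 27.4·1000 / 0.47 = 58300 s = 16.19 h.
0.85%/h lost → k = −ln(1 − 0.0085) = 0.008536 h⁻¹.
First-order decay: C = 30.02·exp(−k·t) = 30.02·0.8709 = 26.14 mg/L.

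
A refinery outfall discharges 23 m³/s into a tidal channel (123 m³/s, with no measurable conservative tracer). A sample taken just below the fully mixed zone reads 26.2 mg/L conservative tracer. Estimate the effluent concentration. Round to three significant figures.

Mass balance: 123.0·0 + 23.00·Cₑ = 146.0·26.20
→ Cₑ = (146.0·26.20 − 123.0·0) / 23.00 = 166.3 mg/L.

166 mg/L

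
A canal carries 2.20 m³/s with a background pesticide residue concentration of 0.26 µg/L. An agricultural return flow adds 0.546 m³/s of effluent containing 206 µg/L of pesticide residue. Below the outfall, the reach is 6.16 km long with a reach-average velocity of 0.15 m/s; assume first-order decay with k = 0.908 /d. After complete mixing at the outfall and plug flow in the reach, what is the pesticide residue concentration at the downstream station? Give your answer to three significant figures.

Mixed concentration C = ΣQC/ΣQ = (2.200·0.2600 + 0.5460·206.0) / 2.746 = 113.0/2.746 = 41.17 µg/L.
Travel time t = 6.16·1000 / 0.15 = 41070 s = 11.41 h.
Applying C = C₀e^(−kt): 41.17 × 0.6495 = 26.74 µg/L.

26.7 µg/L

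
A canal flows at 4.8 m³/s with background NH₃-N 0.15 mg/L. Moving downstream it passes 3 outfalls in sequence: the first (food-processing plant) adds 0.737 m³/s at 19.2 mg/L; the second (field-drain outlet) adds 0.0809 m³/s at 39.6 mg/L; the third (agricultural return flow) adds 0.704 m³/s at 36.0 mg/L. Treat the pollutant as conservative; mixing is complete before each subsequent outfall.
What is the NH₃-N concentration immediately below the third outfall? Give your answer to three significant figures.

6.87 mg/L

After outfall 1: Q = 4.800 + 0.7370 = 5.537 m³/s; C = (4.800·0.1500 + 0.7370·19.20)/5.537 = 2.686 mg/L.
After outfall 2: Q = 5.537 + 0.08090 = 5.618 m³/s; C = (5.537·2.686 + 0.08090·39.60)/5.618 = 3.217 mg/L.
After outfall 3: Q = 5.618 + 0.7040 = 6.322 m³/s; C = (5.618·3.217 + 0.7040·36.00)/6.322 = 6.868 mg/L.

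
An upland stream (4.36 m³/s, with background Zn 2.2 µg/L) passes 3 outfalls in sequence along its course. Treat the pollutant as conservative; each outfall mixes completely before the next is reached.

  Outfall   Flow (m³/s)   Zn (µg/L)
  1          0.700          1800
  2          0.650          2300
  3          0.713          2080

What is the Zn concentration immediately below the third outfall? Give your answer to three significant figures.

Below outfall 1: Q → 5.060 m³/s, C = (4.360·2.200 + 0.7000·1800)/5.060 = 250.9 µg/L.
Below outfall 2: Q → 5.710 m³/s, C = (5.060·250.9 + 0.6500·2300)/5.710 = 484.2 µg/L.
Below outfall 3: Q → 6.423 m³/s, C = (5.710·484.2 + 0.7130·2080)/6.423 = 661.3 µg/L.

661 µg/L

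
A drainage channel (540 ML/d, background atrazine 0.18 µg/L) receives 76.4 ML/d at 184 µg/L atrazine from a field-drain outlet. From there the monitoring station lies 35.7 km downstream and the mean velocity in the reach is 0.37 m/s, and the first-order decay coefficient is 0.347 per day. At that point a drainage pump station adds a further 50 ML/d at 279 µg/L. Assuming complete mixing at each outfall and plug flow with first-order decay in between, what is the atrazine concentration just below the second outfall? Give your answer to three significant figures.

After mixing, C = (540.0·0.1800 + 76.40·184.0) / 616.4 = 14150/616.4 = 22.96 µg/L; combined flow 616.4 ML/d.
Travel time t = 35.7·1000 / 0.37 = 96490 s = 26.80 h.
Applying C = C₀e^(−kt): 22.96 × 0.6787 = 15.59 µg/L.
At the second outfall, C = (616.4·15.59 + 50.00·279.0) / (616.4 + 50.00) = 35.35 µg/L.

35.4 µg/L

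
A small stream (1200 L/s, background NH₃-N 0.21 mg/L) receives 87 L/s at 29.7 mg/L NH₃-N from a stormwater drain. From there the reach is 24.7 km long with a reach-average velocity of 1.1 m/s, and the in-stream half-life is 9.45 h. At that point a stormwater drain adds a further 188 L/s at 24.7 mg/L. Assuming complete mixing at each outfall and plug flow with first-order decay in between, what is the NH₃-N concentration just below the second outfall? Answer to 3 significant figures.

Mass balance: C = (1200·0.2100 + 87.00·29.70) / 1287 = 2836/1287 = 2.203 mg/L; combined flow 1287 L/s.
Travel time t = 24.7·1000 / 1.1 = 22450 s = 6.237 h.
Half-life 9.45 h → k = ln 2 / 9.45 = 0.07335 h⁻¹ = 1.760 d⁻¹.
Decay over the reach: 2.203·exp(−kt) = 2.203·0.6329 = 1.395 mg/L.
Second outfall: C = (1287·1.395 + 188.0·24.70)/1475 = 4.365 mg/L.

4.36 mg/L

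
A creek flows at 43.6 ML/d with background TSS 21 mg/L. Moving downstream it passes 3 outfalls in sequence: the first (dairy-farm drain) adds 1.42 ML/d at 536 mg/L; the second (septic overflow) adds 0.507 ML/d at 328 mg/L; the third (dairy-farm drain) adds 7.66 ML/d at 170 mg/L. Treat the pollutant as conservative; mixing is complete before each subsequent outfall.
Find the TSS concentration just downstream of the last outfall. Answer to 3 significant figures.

Below outfall 1: Q → 45.02 ML/d, C = (43.60·21.00 + 1.420·536.0)/45.02 = 37.24 mg/L.
Below outfall 2: Q → 45.53 ML/d, C = (45.02·37.24 + 0.5070·328.0)/45.53 = 40.48 mg/L.
Below outfall 3: Q → 53.19 ML/d, C = (45.53·40.48 + 7.660·170.0)/53.19 = 59.14 mg/L.

59.1 mg/L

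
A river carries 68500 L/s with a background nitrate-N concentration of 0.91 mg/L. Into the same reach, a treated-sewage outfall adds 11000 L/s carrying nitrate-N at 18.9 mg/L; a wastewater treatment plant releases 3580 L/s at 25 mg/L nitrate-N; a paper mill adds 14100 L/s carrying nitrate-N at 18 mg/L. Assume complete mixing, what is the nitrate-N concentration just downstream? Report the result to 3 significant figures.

6.31 mg/L

Mixed concentration C = ΣQC/ΣQ = (68500·0.9100 + 11000·18.90 + 3580·25.00 + 14100·18.00) / 97180 = 613500/97180 = 6.313 mg/L.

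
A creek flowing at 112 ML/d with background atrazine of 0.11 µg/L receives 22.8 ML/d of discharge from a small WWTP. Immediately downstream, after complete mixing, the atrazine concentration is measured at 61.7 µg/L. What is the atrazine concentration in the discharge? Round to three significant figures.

Mass balance: 112.0·0.1100 + 22.80·Cₑ = 134.8·61.70
→ Cₑ = (134.8·61.70 − 112.0·0.1100) / 22.80 = 364.2 µg/L.

364 µg/L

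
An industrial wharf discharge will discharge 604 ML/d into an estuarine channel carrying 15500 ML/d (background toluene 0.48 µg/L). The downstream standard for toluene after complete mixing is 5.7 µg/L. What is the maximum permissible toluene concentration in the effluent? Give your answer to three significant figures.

140 µg/L

At the limit, (Qr·Cr + Qe·Cₑ)/(Qr + Qe) = 5.7:
Cₑ = (16100·5.7 − 15500·0.4800) / 604.0 = 139.7 µg/L.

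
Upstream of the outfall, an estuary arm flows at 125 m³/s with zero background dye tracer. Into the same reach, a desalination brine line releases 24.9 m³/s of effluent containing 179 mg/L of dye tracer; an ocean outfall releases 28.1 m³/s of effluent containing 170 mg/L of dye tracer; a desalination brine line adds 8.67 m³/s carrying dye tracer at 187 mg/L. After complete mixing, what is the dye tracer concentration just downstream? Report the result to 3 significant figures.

Conservation of mass: C = (125.0·0 + 24.90·179.0 + 28.10·170.0 + 8.670·187.0) / 186.7 = 10860/186.7 = 58.15 mg/L.

58.2 mg/L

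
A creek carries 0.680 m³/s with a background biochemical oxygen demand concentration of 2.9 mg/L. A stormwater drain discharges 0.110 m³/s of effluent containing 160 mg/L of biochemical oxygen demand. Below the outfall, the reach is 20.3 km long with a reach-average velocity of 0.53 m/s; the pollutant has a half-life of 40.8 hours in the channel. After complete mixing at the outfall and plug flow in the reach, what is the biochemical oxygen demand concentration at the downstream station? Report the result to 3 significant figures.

Mass balance: C = (0.6800·2.900 + 0.1100·160.0) / 0.7900 = 19.57/0.7900 = 24.77 mg/L.
Travel time t = 20.3·1000 / 0.53 = 38300 s = 10.64 h.
Half-life 40.8 h → k = ln 2 / 40.8 = 0.01699 h⁻¹ = 0.4077 d⁻¹.
Applying C = C₀e^(−kt): 24.77 × 0.8346 = 20.68 mg/L.

20.7 mg/L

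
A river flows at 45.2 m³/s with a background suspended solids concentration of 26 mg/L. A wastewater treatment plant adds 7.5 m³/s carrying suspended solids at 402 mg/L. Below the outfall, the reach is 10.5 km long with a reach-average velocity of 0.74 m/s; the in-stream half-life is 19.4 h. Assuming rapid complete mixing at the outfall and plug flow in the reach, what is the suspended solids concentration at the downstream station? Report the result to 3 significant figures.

69.1 mg/L

Mass balance: C = (45.20·26.00 + 7.500·402.0) / 52.70 = 4190/52.70 = 79.51 mg/L.
Travel time t = 10.5·1000 / 0.74 = 14190 s = 3.941 h.
Half-life 19.4 h → k = ln 2 / 19.4 = 0.03573 h⁻¹ = 0.8575 d⁻¹.
Decay over the reach: 79.51·exp(−kt) = 79.51·0.8686 = 69.07 mg/L.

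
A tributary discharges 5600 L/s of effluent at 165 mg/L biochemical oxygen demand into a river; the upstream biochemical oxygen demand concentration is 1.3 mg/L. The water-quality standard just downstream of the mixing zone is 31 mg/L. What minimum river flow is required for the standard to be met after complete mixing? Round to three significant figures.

Set C_mix = 31: (Q·1.300 + 5600·165.0) / (Q + 5600) = 31
→ Q = 5600·(165.0 − 31)/(31 − 1.300) = 25270 L/s.

25300 L/s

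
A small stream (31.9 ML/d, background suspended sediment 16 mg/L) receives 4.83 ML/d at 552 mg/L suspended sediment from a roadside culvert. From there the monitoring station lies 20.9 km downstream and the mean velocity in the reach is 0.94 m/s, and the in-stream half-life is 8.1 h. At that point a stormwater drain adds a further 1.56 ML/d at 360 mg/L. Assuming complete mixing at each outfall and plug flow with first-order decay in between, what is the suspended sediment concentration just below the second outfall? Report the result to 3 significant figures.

Mass balance: C = (31.90·16.00 + 4.830·552.0) / 36.73 = 3177/36.73 = 86.48 mg/L; combined flow 36.73 ML/d.
Travel time t = 20.9·1000 / 0.94 = 22230 s = 6.176 h.
Half-life 8.1 h → k = ln 2 / 8.1 = 0.08557 h⁻¹ = 2.054 d⁻¹.
After decay, C = 86.48 × e^(−kt) = 86.48 × 0.5895 = 50.98 mg/L.
At the second outfall, C = (36.73·50.98 + 1.560·360.0) / (36.73 + 1.560) = 63.57 mg/L.

63.6 mg/L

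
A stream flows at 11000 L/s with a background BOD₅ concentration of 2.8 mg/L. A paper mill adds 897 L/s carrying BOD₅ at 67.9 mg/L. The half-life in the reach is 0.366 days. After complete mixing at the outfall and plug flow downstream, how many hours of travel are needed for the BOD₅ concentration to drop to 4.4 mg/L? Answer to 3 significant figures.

Conservation of mass: C = (11000·2.800 + 897.0·67.90) / 11900 = 91710/11900 = 7.708 mg/L.
Half-life 0.366 d → k = ln 2 / 0.366 = 1.894 d⁻¹.
7.708·exp(−k·t) = 4.4 → t = ln(7.708/4.4)/k = 25580 s = 7.106 h.

7.11 h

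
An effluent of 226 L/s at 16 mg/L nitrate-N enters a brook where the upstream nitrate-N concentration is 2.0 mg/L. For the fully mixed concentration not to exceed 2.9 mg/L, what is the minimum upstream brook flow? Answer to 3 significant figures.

3290 L/s

Set C_mix = 2.9: (Q·2.000 + 226.0·16.00) / (Q + 226.0) = 2.9
→ Q = 226.0·(16.00 − 2.9)/(2.9 − 2.000) = 3290 L/s.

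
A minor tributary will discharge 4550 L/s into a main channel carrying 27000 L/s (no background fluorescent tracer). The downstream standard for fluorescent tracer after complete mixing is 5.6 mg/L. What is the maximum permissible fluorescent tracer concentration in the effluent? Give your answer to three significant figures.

At the limit, (Qr·Cr + Qe·Cₑ)/(Qr + Qe) = 5.6:
Cₑ = (31550·5.6 − 27000·0) / 4550 = 38.83 mg/L.

38.8 mg/L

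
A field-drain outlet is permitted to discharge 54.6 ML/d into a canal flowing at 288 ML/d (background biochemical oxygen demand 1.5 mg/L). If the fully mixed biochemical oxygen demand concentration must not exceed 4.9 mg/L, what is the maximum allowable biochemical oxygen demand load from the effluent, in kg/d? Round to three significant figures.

1250 kg/d

Mass balance at the limit: 288.0·1.500 + 54.60·Cₑ = 342.6·4.9 → Cₑ = 22.83 mg/L.
54.60 ML/d = 0.6319 m³/s. Load = 0.6319 m³/s × 22.83 g/m³ × 86 400 s/d = 1247 kg/d.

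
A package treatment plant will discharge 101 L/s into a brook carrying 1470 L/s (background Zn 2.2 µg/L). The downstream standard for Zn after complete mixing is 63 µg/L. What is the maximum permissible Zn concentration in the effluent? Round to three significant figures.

At the limit, (Qr·Cr + Qe·Cₑ)/(Qr + Qe) = 63:
Cₑ = (1571·63 − 1470·2.200) / 101.0 = 947.9 µg/L.

948 µg/L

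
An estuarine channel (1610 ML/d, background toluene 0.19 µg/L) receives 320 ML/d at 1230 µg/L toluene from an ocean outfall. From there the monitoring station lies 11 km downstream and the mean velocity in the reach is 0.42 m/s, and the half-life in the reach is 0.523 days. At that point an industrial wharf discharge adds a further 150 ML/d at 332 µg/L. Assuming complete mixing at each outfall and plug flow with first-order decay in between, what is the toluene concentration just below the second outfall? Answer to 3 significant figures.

151 µg/L

Mass balance: C = (1610·0.1900 + 320.0·1230) / 1930 = 393900/1930 = 204.1 µg/L; combined flow 1930 ML/d.
Travel time t = 11·1000 / 0.42 = 26190 s = 7.275 h.
Half-life 0.523 d → k = ln 2 / 0.523 = 1.325 d⁻¹.
After decay, C = 204.1 × e^(−kt) = 204.1 × 0.6691 = 136.6 µg/L.
Second outfall: C = (1930·136.6 + 150.0·332.0)/2080 = 150.7 µg/L.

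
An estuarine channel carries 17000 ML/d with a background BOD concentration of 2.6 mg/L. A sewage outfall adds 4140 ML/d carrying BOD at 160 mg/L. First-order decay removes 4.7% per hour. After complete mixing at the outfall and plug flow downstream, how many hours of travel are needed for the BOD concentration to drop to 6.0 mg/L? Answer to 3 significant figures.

Flow-weighted average: C = (17000·2.600 + 4140·160.0) / 21140 = 706600/21140 = 33.42 mg/L.
4.7%/h lost → k = −ln(1 − 0.047) = 0.04814 h⁻¹.
33.42·exp(−k·t) = 6.0 → t = ln(33.42/6.0)/k = 128400 s = 35.68 h.

35.7 h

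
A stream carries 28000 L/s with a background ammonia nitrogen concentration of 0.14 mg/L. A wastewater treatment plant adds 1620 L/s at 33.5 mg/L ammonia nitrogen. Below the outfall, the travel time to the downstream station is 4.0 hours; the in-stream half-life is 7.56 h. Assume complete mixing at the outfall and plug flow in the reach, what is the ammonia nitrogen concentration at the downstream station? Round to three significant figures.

Mass balance: C = (28000·0.1400 + 1620·33.50) / 29620 = 58190/29620 = 1.965 mg/L.
Half-life 7.56 h → k = ln 2 / 7.56 = 0.09169 h⁻¹ = 2.200 d⁻¹.
Applying C = C₀e^(−kt): 1.965 × 0.6930 = 1.361 mg/L.

1.36 mg/L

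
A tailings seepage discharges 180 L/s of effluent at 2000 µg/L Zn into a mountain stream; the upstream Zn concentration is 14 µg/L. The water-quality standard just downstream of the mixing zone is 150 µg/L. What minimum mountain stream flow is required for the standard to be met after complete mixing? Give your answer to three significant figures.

2450 L/s

Set C_mix = 150: (Q·14.00 + 180.0·2000) / (Q + 180.0) = 150
→ Q = 180.0·(2000 − 150)/(150 − 14.00) = 2449 L/s.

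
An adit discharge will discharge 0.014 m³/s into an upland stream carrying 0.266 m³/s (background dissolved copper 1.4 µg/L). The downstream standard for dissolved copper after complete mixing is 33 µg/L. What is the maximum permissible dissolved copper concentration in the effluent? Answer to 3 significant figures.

At the limit, (Qr·Cr + Qe·Cₑ)/(Qr + Qe) = 33:
Cₑ = (0.2800·33 − 0.2660·1.400) / 0.01400 = 633.4 µg/L.

633 µg/L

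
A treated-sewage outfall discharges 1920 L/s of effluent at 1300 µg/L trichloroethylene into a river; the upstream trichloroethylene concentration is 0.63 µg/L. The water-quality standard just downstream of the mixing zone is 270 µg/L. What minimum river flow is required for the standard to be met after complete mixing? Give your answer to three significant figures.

Set C_mix = 270: (Q·0.6300 + 1920·1300) / (Q + 1920) = 270
→ Q = 1920·(1300 − 270)/(270 − 0.6300) = 7342 L/s.

7340 L/s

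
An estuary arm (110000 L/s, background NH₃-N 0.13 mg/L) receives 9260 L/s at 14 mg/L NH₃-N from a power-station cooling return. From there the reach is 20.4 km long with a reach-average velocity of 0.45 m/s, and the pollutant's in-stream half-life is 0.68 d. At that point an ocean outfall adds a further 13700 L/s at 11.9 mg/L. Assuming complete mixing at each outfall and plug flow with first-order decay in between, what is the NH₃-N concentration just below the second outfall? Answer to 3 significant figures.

1.86 mg/L

Flow-weighted average: C = (110000·0.1300 + 9260·14.00) / 119300 = 143900/119300 = 1.207 mg/L; combined flow 119300 L/s.
Travel time t = 20.4·1000 / 0.45 = 45330 s = 12.59 h.
Half-life 0.68 d → k = ln 2 / 0.68 = 1.019 d⁻¹.
Applying C = C₀e^(−kt): 1.207 × 0.5858 = 0.7070 mg/L.
Second outfall: C = (119300·0.7070 + 13700·11.90)/133000 = 1.860 mg/L.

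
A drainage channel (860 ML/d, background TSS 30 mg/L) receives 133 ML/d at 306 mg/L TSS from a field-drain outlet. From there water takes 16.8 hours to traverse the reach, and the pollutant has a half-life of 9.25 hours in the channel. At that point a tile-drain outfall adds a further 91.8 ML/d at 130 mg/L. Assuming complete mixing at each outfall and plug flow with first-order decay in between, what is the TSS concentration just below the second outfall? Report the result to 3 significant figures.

28.4 mg/L

Conservation of mass: C = (860.0·30.00 + 133.0·306.0) / 993.0 = 66500/993.0 = 66.97 mg/L; combined flow 993.0 ML/d.
Half-life 9.25 h → k = ln 2 / 9.25 = 0.07493 h⁻¹ = 1.798 d⁻¹.
After decay, C = 66.97 × e^(−kt) = 66.97 × 0.2840 = 19.02 mg/L.
At the second outfall, C = (993.0·19.02 + 91.80·130.0) / (993.0 + 91.80) = 28.41 mg/L.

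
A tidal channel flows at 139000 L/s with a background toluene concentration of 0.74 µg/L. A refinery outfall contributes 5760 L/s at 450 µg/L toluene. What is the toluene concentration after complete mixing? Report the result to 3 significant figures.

18.6 µg/L

Conservation of mass: C = (139000·0.7400 + 5760·450.0) / 144800 = 2695000/144800 = 18.62 µg/L.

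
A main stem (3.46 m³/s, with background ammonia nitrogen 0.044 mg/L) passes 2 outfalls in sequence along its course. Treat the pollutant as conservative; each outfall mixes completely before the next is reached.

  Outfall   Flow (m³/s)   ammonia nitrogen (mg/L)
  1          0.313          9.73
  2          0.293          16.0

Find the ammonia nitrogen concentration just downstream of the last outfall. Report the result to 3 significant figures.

1.94 mg/L

Below outfall 1: Q → 3.773 m³/s, C = (3.460·0.04400 + 0.3130·9.730)/3.773 = 0.8475 mg/L.
Below outfall 2: Q → 4.066 m³/s, C = (3.773·0.8475 + 0.2930·16.00)/4.066 = 1.939 mg/L.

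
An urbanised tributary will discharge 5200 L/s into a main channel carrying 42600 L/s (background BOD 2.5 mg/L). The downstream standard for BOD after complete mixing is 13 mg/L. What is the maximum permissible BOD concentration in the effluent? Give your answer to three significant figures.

At the limit, (Qr·Cr + Qe·Cₑ)/(Qr + Qe) = 13:
Cₑ = (47800·13 − 42600·2.500) / 5200 = 99.02 mg/L.

99.0 mg/L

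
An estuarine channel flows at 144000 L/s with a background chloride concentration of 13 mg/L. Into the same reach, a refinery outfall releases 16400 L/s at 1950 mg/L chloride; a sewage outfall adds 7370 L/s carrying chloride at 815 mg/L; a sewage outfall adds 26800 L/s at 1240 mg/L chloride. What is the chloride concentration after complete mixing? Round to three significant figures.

Conservation of mass: C = (144000·13.00 + 16400·1950 + 7370·815.0 + 26800·1240) / 194600 = 73090000/194600 = 375.7 mg/L.

376 mg/L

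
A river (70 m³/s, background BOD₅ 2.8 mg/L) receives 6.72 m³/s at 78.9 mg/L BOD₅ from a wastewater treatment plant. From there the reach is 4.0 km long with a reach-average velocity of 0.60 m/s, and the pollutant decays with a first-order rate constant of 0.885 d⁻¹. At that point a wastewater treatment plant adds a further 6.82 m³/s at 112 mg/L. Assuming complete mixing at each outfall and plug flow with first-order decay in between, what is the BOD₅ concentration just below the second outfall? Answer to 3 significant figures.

17.3 mg/L

After mixing, C = (70.00·2.800 + 6.720·78.90) / 76.72 = 726.2/76.72 = 9.466 mg/L; combined flow 76.72 m³/s.
Travel time t = 4.0·1000 / 0.60 = 6667 s = 1.852 h.
Decay over the reach: 9.466·exp(−kt) = 9.466·0.9340 = 8.841 mg/L.
At the second outfall, C = (76.72·8.841 + 6.820·112.0) / (76.72 + 6.820) = 17.26 mg/L.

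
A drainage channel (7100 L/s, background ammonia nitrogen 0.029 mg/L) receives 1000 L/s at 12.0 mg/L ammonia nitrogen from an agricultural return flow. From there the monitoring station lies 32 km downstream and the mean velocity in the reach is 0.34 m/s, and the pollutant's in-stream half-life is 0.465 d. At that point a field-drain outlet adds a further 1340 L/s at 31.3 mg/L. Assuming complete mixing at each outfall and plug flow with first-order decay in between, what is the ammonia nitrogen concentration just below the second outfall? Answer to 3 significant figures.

4.70 mg/L

Flow-weighted average: C = (7100·0.02900 + 1000·12.00) / 8100 = 12210/8100 = 1.507 mg/L; combined flow 8100 L/s.
Travel time t = 32·1000 / 0.34 = 94120 s = 26.14 h.
Half-life 0.465 d → k = ln 2 / 0.465 = 1.491 d⁻¹.
Applying C = C₀e^(−kt): 1.507 × 0.1972 = 0.2971 mg/L.
Second outfall: C = (8100·0.2971 + 1340·31.30)/9440 = 4.698 mg/L.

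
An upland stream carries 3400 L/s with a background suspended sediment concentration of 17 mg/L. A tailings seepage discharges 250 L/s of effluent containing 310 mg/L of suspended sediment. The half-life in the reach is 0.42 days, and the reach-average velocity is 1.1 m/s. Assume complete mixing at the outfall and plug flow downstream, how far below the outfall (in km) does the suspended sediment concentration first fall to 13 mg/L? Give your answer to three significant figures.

Conservation of mass: C = (3400·17.00 + 250.0·310.0) / 3650 = 135300/3650 = 37.07 mg/L.
Half-life 0.42 d → k = ln 2 / 0.42 = 1.650 d⁻¹.
Set 37.07·exp(−k·t) = 13 → t = ln(37.07/13)/k = 54860 s = 15.24 h.
Distance = v·t = 1.1·54860 = 60340 m = 60.34 km.

60.3 km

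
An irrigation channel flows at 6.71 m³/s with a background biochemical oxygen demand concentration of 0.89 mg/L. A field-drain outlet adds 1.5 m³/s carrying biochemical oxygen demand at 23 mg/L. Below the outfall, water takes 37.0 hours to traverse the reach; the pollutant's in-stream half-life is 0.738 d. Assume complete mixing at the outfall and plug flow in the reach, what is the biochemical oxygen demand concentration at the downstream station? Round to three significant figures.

1.16 mg/L

Conservation of mass: C = (6.710·0.8900 + 1.500·23.00) / 8.210 = 40.47/8.210 = 4.930 mg/L.
Half-life 0.738 d → k = ln 2 / 0.738 = 0.9392 d⁻¹.
Applying C = C₀e^(−kt): 4.930 × 0.2350 = 1.159 mg/L.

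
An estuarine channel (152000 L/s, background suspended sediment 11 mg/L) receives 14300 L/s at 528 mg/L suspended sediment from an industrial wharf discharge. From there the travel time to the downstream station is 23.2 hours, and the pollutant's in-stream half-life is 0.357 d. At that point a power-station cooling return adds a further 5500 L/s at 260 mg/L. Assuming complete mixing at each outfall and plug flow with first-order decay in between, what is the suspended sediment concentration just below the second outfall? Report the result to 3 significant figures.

16.5 mg/L

Conservation of mass: C = (152000·11.00 + 14300·528.0) / 166300 = 9222000/166300 = 55.46 mg/L; combined flow 166300 L/s.
Half-life 0.357 d → k = ln 2 / 0.357 = 1.942 d⁻¹.
First-order decay: C = 55.46·exp(−k·t) = 55.46·0.1531 = 8.489 mg/L.
Second outfall: C = (166300·8.489 + 5500·260.0)/171800 = 16.54 mg/L.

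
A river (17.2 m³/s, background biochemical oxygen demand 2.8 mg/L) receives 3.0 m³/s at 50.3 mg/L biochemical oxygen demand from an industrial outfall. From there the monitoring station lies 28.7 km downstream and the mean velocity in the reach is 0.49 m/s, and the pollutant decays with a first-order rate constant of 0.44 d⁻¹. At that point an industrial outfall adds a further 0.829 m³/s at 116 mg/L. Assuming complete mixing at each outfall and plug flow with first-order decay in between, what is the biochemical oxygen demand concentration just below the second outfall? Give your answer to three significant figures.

Conservation of mass: C = (17.20·2.800 + 3.000·50.30) / 20.20 = 199.1/20.20 = 9.854 mg/L; combined flow 20.20 m³/s.
Travel time t = 28.7·1000 / 0.49 = 58570 s = 16.27 h.
After decay, C = 9.854 × e^(−kt) = 9.854 × 0.7421 = 7.313 mg/L.
At the second outfall, C = (20.20·7.313 + 0.8290·116.0) / (20.20 + 0.8290) = 11.60 mg/L.

11.6 mg/L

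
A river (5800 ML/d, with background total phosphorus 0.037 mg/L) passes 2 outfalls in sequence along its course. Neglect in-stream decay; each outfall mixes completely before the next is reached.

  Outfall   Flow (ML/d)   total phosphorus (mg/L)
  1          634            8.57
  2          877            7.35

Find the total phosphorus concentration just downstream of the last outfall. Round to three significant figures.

After outfall 1: Q = 5800 + 634.0 = 6434 ML/d; C = (5800·0.03700 + 634.0·8.570)/6434 = 0.8778 mg/L.
After outfall 2: Q = 6434 + 877.0 = 7311 ML/d; C = (6434·0.8778 + 877.0·7.350)/7311 = 1.654 mg/L.

1.65 mg/L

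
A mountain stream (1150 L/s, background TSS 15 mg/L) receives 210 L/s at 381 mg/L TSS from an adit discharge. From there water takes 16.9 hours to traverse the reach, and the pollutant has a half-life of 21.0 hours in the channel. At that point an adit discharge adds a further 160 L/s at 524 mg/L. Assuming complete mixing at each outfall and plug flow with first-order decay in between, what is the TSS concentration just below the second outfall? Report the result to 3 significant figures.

91.8 mg/L

Mixed concentration C = ΣQC/ΣQ = (1150·15.00 + 210.0·381.0) / 1360 = 97260/1360 = 71.51 mg/L; combined flow 1360 L/s.
Half-life 21.0 h → k = ln 2 / 21.0 = 0.03301 h⁻¹ = 0.7922 d⁻¹.
Decay over the reach: 71.51·exp(−kt) = 71.51·0.5725 = 40.94 mg/L.
At the second outfall, C = (1360·40.94 + 160.0·524.0) / (1360 + 160.0) = 91.79 mg/L.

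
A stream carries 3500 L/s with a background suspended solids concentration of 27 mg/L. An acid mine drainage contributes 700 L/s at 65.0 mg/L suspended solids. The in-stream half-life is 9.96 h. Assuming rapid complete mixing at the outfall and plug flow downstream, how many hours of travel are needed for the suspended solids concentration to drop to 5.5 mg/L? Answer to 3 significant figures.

25.9 h

Conservation of mass: C = (3500·27.00 + 700.0·65.00) / 4200 = 140000/4200 = 33.33 mg/L.
Half-life 9.96 h → k = ln 2 / 9.96 = 0.06959 h⁻¹ = 1.670 d⁻¹.
33.33·exp(−k·t) = 5.5 → t = ln(33.33/5.5)/k = 93210 s = 25.89 h.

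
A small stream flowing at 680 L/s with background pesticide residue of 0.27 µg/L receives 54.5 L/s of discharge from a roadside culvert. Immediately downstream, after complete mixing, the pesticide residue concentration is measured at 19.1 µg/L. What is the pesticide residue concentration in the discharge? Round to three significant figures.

Mass balance: 680.0·0.2700 + 54.50·Cₑ = 734.5·19.10
→ Cₑ = (734.5·19.10 − 680.0·0.2700) / 54.50 = 254.0 µg/L.

254 µg/L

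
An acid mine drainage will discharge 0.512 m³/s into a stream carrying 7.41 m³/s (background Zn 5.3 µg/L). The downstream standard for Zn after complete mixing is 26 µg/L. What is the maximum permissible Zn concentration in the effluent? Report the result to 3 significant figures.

At the limit, (Qr·Cr + Qe·Cₑ)/(Qr + Qe) = 26:
Cₑ = (7.922·26 − 7.410·5.300) / 0.5120 = 325.6 µg/L.

326 µg/L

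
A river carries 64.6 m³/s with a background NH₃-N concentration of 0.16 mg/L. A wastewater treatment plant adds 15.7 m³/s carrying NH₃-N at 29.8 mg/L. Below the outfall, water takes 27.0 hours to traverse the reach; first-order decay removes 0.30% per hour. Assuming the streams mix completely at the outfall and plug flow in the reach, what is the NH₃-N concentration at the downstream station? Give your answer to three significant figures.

Mixed concentration C = ΣQC/ΣQ = (64.60·0.1600 + 15.70·29.80) / 80.30 = 478.2/80.30 = 5.955 mg/L.
0.30%/h lost → k = −ln(1 − 0.003) = 0.003005 h⁻¹.
Applying C = C₀e^(−kt): 5.955 × 0.9221 = 5.491 mg/L.

5.49 mg/L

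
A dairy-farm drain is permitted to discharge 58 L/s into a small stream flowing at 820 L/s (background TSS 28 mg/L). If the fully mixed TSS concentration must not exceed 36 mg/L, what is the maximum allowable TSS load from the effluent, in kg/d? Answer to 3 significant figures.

747 kg/d

Mass balance at the limit: 820.0·28.00 + 58.00·Cₑ = 878.0·36 → Cₑ = 149.1 mg/L.
58.00 L/s = 0.05800 m³/s. Load = 0.05800 m³/s × 149.1 g/m³ × 86 400 s/d = 747.2 kg/d.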